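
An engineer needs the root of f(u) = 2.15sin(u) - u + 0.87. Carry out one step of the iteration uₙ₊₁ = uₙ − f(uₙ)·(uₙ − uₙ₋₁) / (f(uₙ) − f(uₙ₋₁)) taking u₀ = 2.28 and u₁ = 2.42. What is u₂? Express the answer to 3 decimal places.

f(2.28) = 0.22159, f(2.42) = -0.12975
u₂ = 2.42000 − (-0.12975)·(2.42000 − 2.28000) / (-0.12975 − 0.22159) = 2.42000 − (-0.01817)/(-0.35134) = 2.36830

2.368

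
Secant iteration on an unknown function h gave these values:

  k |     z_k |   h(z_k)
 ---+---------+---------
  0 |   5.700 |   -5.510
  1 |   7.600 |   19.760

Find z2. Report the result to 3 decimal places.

6.114

z2 = 7.600 − 19.760·(7.600 − 5.700) / (19.760 − (-5.510))
   = 7.600 − (37.54400)/(25.27000) = 6.11429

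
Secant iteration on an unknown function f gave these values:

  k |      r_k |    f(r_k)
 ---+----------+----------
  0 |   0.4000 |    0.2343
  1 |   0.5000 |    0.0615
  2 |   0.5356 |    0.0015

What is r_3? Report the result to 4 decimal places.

0.5365

r_3 = 0.5356 − 0.0015·(0.5356 − 0.5000) / (0.0015 − 0.0615)
   = 0.5356 − (0.000053)/(-0.060000) = 0.536490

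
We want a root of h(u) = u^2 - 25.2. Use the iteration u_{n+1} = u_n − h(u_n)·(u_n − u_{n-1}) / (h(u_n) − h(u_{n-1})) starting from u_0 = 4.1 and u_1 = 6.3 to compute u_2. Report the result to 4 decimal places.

h(4.1) = -8.390000, h(6.3) = 14.490000
u_2 = 6.300000 − 14.490000·(6.300000 − 4.100000) / (14.490000 − (-8.390000)) = 6.300000 − (31.878000)/(22.880000) = 4.906731

4.9067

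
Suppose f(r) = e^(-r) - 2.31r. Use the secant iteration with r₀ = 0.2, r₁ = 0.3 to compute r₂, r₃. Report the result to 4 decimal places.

0.3155, 0.3157

f(0.2) = 0.356731, f(0.3) = 0.047818
r₂ = 0.300000 − 0.047818·(0.300000 − 0.200000) / (0.047818 − 0.356731) = 0.300000 − (0.004782)/(-0.308913) = 0.315480
f(0.315480) = 0.000681
r₃ = 0.315480 − 0.000681·(0.315480 − 0.300000) / (0.000681 − 0.047818) = 0.315480 − (0.000011)/(-0.047137) = 0.315703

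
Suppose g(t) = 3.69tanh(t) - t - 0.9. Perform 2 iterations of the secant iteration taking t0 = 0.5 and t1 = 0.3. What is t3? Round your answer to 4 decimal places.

g(0.5) = 0.305212, g(0.3) = -0.125056
t2 = 0.300000 − (-0.125056)·(0.300000 − 0.500000) / (-0.125056 − 0.305212) = 0.300000 − (0.025011)/(-0.430269) = 0.358129
g(0.358129) = 0.009627
t3 = 0.358129 − 0.009627·(0.358129 − 0.300000) / (0.009627 − (-0.125056)) = 0.358129 − (0.000560)/(0.134683) = 0.353975

0.3540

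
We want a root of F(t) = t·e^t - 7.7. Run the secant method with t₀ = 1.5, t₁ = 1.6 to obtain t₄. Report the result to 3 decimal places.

F(1.5) = -0.97747, F(1.6) = 0.22485
t₂ = 1.60000 − 0.22485·(1.60000 − 1.50000) / (0.22485 − (-0.97747)) = 1.60000 − (0.02249)/(1.20232) = 1.58130
F(1.58130) = -0.01289
t₃ = 1.58130 − (-0.01289)·(1.58130 − 1.60000) / (-0.01289 − 0.22485) = 1.58130 − (0.00024)/(-0.23774) = 1.58231
F(1.58231) = -0.00016
t₄ = 1.58231 − (-0.00016)·(1.58231 − 1.58130) / (-0.00016 − (-0.01289)) = 1.58231 − (0.00000)/(0.01273) = 1.58233

1.582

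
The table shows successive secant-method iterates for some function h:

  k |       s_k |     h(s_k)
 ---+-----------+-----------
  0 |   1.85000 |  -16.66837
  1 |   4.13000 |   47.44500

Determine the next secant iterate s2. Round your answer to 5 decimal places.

2.44276

s2 = 4.13000 − 47.44500·(4.13000 − 1.85000) / (47.44500 − (-16.66837))
   = 4.13000 − (108.1746000)/(64.1133700) = 2.4427607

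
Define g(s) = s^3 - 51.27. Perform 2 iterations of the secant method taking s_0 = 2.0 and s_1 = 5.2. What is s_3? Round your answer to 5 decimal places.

g(2.0) = -43.2700000, g(5.2) = 89.3380000
s_2 = 5.2000000 − 89.3380000·(5.2000000 − 2.0000000) / (89.3380000 − (-43.2700000)) = 5.2000000 − (285.8816000)/(132.6080000) = 3.0441602
g(3.0441602) = -23.0600365
s_3 = 3.0441602 − (-23.0600365)·(3.0441602 − 5.2000000) / (-23.0600365 − 89.3380000) = 3.0441602 − (49.7137437)/(-112.3980365) = 3.4864611

3.48646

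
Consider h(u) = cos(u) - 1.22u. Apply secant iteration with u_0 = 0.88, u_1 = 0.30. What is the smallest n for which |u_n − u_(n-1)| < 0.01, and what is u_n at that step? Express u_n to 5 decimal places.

n = 4, u_n = 0.65168

h(0.88) = -0.4364489, h(0.30) = 0.5893365
u_2 = 0.3000000 − 0.5893365·(-0.5800000)/(1.0257853) = 0.6332229;  |Δ| = 0.3332229
h(0.6332229) = 0.0335926
u_3 = 0.6332229 − 0.0335926·(0.3332229)/(-0.5557439) = 0.6533650;  |Δ| = 0.0201421
h(0.6533650) = -0.0030624
u_4 = 0.6533650 − (-0.0030624)·(0.0201421)/(-0.0366550) = 0.6516822;  |Δ| = 0.0016828
|u_4 − u_3| = 0.0016828 < 0.01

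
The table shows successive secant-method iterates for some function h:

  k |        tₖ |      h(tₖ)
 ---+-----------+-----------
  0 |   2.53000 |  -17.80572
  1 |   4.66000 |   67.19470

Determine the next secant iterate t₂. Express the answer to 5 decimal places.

2.97619

t₂ = 4.66000 − 67.19470·(4.66000 − 2.53000) / (67.19470 − (-17.80572))
   = 4.66000 − (143.1247110)/(85.0004200) = 2.9761882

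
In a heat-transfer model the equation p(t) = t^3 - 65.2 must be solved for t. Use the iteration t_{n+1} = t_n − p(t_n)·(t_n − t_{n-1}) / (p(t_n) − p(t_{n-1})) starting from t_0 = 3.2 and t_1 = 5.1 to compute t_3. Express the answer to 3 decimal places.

3.977

p(3.2) = -32.43200, p(5.1) = 67.45100
t_2 = 5.10000 − 67.45100·(5.10000 − 3.20000) / (67.45100 − (-32.43200)) = 5.10000 − (128.15690)/(99.88300) = 3.81693
p(3.81693) = -9.59133
t_3 = 3.81693 − (-9.59133)·(3.81693 − 5.10000) / (-9.59133 − 67.45100) = 3.81693 − (12.30635)/(-77.04233) = 3.97666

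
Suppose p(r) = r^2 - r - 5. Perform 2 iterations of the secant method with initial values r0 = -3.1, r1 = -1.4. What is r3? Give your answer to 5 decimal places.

p(-3.1) = 7.7100000, p(-1.4) = -1.6400000
r2 = -1.4000000 − (-1.6400000)·(-1.4000000 − (-3.1000000)) / (-1.6400000 − 7.7100000) = -1.4000000 − (-2.7880000)/(-9.3500000) = -1.6981818
p(-1.6981818) = -0.4179967
r3 = -1.6981818 − (-0.4179967)·(-1.6981818 − (-1.4000000)) / (-0.4179967 − (-1.6400000)) = -1.6981818 − (0.1246390)/(1.2220033) = -1.8001775

-1.80018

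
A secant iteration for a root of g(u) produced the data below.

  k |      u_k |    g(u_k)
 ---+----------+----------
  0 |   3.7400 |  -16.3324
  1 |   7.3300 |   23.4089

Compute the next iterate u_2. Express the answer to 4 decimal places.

5.2154

u_2 = 7.3300 − 23.4089·(7.3300 − 3.7400) / (23.4089 − (-16.3324))
   = 7.3300 − (84.037951)/(39.741300) = 5.215375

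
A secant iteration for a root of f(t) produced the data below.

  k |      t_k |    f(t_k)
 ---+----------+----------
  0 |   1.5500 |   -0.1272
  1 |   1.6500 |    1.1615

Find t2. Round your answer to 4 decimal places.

1.5599

t2 = 1.6500 − 1.1615·(1.6500 − 1.5500) / (1.1615 − (-0.1272))
   = 1.6500 − (0.116150)/(1.288700) = 1.559870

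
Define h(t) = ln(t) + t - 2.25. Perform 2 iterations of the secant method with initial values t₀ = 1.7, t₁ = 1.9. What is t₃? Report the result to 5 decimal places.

1.71221

h(1.7) = -0.0193717, h(1.9) = 0.2918539
t₂ = 1.9000000 − 0.2918539·(1.9000000 − 1.7000000) / (0.2918539 − (-0.0193717)) = 1.9000000 − (0.0583708)/(0.3112256) = 1.7124487
h(1.7124487) = 0.0003730
t₃ = 1.7124487 − 0.0003730·(1.7124487 − 1.9000000) / (0.0003730 − 0.2918539) = 1.7124487 − (-0.0000700)/(-0.2914809) = 1.7122087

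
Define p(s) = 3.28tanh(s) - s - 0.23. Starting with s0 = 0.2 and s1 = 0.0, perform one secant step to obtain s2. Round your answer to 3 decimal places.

0.103

p(0.2) = 0.21739, p(0.0) = -0.23000
s2 = 0.00000 − (-0.23000)·(0.00000 − 0.20000) / (-0.23000 − 0.21739) = 0.00000 − (0.04600)/(-0.44739) = 0.10282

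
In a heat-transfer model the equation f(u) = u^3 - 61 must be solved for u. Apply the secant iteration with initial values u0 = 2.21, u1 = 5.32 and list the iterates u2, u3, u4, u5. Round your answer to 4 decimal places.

f(2.21) = -50.206139, f(5.32) = 89.568768
u2 = 5.320000 − 89.568768·(5.320000 − 2.210000) / (89.568768 − (-50.206139)) = 5.320000 − (278.558868)/(139.774907) = 3.327090
f(3.327090) = -24.170698
u3 = 3.327090 − (-24.170698)·(3.327090 − 5.320000) / (-24.170698 − 89.568768) = 3.327090 − (48.170037)/(-113.739466) = 3.750602
f(3.750602) = -8.240239
u4 = 3.750602 − (-8.240239)·(3.750602 − 3.327090) / (-8.240239 − (-24.170698)) = 3.750602 − (-3.489841)/(15.930460) = 3.969669
f(3.969669) = 1.555115
u5 = 3.969669 − 1.555115·(3.969669 − 3.750602) / (1.555115 − (-8.240239)) = 3.969669 − (0.340675)/(9.795354) = 3.934890

3.3271, 3.7506, 3.9697, 3.9349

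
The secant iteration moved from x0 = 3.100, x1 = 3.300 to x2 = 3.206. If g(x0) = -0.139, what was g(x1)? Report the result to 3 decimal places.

The secant line through (3.100, -0.139) and (3.300, g(x1)) crosses zero at x2 = 3.206.
So (3.100, -0.139), (3.300, g(x1)), (3.206, 0) are collinear:
g(x1) = -0.139 · (3.300 − 3.206) / (3.100 − 3.206) = -0.139 · (0.09400)/(-0.10600) = 0.12326

0.123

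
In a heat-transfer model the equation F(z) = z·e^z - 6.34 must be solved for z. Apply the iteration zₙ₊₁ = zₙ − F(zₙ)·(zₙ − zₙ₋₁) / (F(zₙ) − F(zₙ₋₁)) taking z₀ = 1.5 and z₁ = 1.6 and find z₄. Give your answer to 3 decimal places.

F(1.5) = 0.38253, F(1.6) = 1.58485
z₂ = 1.60000 − 1.58485·(1.60000 − 1.50000) / (1.58485 − 0.38253) = 1.60000 − (0.15849)/(1.20232) = 1.46818
F(1.46818) = 0.03389
z₃ = 1.46818 − 0.03389·(1.46818 − 1.60000) / (0.03389 − 1.58485) = 1.46818 − (-0.00447)/(-1.55096) = 1.46530
F(1.46530) = 0.00309
z₄ = 1.46530 − 0.00309·(1.46530 − 1.46818) / (0.00309 − 0.03389) = 1.46530 − (-0.00001)/(-0.03080) = 1.46501

1.465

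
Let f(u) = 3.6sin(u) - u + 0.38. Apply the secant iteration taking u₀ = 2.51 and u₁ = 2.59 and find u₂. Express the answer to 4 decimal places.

f(2.51) = -0.004449, f(2.59) = -0.323440
u₂ = 2.590000 − (-0.323440)·(2.590000 − 2.510000) / (-0.323440 − (-0.004449)) = 2.590000 − (-0.025875)/(-0.318992) = 2.508884

2.5089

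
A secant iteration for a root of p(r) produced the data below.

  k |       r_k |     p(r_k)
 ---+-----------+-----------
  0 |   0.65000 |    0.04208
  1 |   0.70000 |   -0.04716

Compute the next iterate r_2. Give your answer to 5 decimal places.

0.67358

r_2 = 0.70000 − (-0.04716)·(0.70000 − 0.65000) / (-0.04716 − 0.04208)
   = 0.70000 − (-0.0023580)/(-0.0892400) = 0.6735769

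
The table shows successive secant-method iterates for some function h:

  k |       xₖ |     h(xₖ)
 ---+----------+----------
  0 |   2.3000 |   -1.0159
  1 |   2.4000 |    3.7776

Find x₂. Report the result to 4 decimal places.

x₂ = 2.4000 − 3.7776·(2.4000 − 2.3000) / (3.7776 − (-1.0159))
   = 2.4000 − (0.377760)/(4.793500) = 2.321193

2.3212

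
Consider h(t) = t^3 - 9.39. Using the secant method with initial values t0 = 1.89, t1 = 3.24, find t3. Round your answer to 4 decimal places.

2.0746

h(1.89) = -2.638731, h(3.24) = 24.622224
t2 = 3.240000 − 24.622224·(3.240000 − 1.890000) / (24.622224 − (-2.638731)) = 3.240000 − (33.240002)/(27.260955) = 2.020674
h(2.020674) = -1.139344
t3 = 2.020674 − (-1.139344)·(2.020674 − 3.240000) / (-1.139344 − 24.622224) = 2.020674 − (1.389232)/(-25.761568) = 2.074600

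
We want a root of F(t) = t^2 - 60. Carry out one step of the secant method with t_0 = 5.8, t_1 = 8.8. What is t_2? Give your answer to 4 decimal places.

F(5.8) = -26.360000, F(8.8) = 17.440000
t_2 = 8.800000 − 17.440000·(8.800000 − 5.800000) / (17.440000 − (-26.360000)) = 8.800000 − (52.320000)/(43.800000) = 7.605479

7.6055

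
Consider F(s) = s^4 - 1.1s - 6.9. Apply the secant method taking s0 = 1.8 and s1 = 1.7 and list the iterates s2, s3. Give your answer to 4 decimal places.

F(1.8) = 1.617600, F(1.7) = -0.417900
s2 = 1.700000 − (-0.417900)·(1.700000 − 1.800000) / (-0.417900 − 1.617600) = 1.700000 − (0.041790)/(-2.035500) = 1.720531
F(1.720531) = -0.029649
s3 = 1.720531 − (-0.029649)·(1.720531 − 1.700000) / (-0.029649 − (-0.417900)) = 1.720531 − (-0.000609)/(0.388251) = 1.722098

1.7205, 1.7221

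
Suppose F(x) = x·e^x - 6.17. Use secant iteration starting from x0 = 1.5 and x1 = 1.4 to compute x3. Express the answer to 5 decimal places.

1.44896

F(1.5) = 0.5525336, F(1.4) = -0.4927200
x2 = 1.4000000 − (-0.4927200)·(1.4000000 − 1.5000000) / (-0.4927200 − 0.5525336) = 1.4000000 − (0.0492720)/(-1.0452537) = 1.4471388
F(1.4471388) = -0.0183080
x3 = 1.4471388 − (-0.0183080)·(1.4471388 − 1.4000000) / (-0.0183080 − (-0.4927200)) = 1.4471388 − (-0.0008630)/(0.4744121) = 1.4489579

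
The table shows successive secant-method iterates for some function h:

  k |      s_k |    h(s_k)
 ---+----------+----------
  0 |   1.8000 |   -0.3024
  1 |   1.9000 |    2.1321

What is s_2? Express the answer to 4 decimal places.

s_2 = 1.9000 − 2.1321·(1.9000 − 1.8000) / (2.1321 − (-0.3024))
   = 1.9000 − (0.213210)/(2.434500) = 1.812421

1.8124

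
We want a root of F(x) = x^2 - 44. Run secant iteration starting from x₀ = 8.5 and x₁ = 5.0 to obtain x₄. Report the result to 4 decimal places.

F(8.5) = 28.250000, F(5.0) = -19.000000
x₂ = 5.000000 − (-19.000000)·(5.000000 − 8.500000) / (-19.000000 − 28.250000) = 5.000000 − (66.500000)/(-47.250000) = 6.407407
F(6.407407) = -2.945130
x₃ = 6.407407 − (-2.945130)·(6.407407 − 5.000000) / (-2.945130 − (-19.000000)) = 6.407407 − (-4.144998)/(16.054870) = 6.665584
F(6.665584) = 0.430016
x₄ = 6.665584 − 0.430016·(6.665584 − 6.407407) / (0.430016 − (-2.945130)) = 6.665584 − (0.111020)/(3.375146) = 6.632691

6.6327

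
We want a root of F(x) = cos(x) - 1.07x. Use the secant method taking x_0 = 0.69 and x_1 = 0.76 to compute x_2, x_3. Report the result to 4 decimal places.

0.7090, 0.7092

F(0.69) = 0.032946, F(0.76) = -0.088364
x_2 = 0.760000 − (-0.088364)·(0.760000 − 0.690000) / (-0.088364 − 0.032946) = 0.760000 − (-0.006185)/(-0.121310) = 0.709011
F(0.709011) = 0.000364
x_3 = 0.709011 − 0.000364·(0.709011 − 0.760000) / (0.000364 − (-0.088364)) = 0.709011 − (-0.000019)/(0.088728) = 0.709220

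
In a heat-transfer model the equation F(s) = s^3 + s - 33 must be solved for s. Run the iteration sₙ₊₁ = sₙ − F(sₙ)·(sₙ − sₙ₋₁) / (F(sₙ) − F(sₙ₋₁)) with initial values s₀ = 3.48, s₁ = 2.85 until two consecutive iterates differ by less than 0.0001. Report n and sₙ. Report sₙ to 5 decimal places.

F(3.48) = 12.6241920, F(2.85) = -7.0008750
s₂ = 2.8500000 − (-7.0008750)·(-0.6300000)/(-19.6250670) = 3.0747407;  |Δ| = 0.2247407
F(3.0747407) = -0.8565674
s₃ = 3.0747407 − (-0.8565674)·(0.2247407)/(6.1443076) = 3.1060714;  |Δ| = 0.0313307
F(3.1060714) = 0.0724533
s₄ = 3.1060714 − 0.0724533·(0.0313307)/(0.9290207) = 3.1036280;  |Δ| = 0.0024434
F(3.1036280) = -0.0006553
s₅ = 3.1036280 − (-0.0006553)·(-0.0024434)/(-0.0731086) = 3.1036499;  |Δ| = 0.0000219
|s₅ − s₄| = 0.0000219 < 0.0001

n = 5, sₙ = 3.10365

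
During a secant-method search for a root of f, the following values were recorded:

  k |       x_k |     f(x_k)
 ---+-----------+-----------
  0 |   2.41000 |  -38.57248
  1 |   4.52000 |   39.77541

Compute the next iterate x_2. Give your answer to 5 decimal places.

3.44880

x_2 = 4.52000 − 39.77541·(4.52000 − 2.41000) / (39.77541 − (-38.57248))
   = 4.52000 − (83.9261151)/(78.3478900) = 3.4488018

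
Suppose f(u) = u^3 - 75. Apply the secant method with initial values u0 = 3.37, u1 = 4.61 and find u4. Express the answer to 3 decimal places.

4.217

f(3.37) = -36.72725, f(4.61) = 22.97218
u2 = 4.61000 − 22.97218·(4.61000 − 3.37000) / (22.97218 − (-36.72725)) = 4.61000 − (28.48550)/(59.69943) = 4.13285
f(4.13285) = -4.40900
u3 = 4.13285 − (-4.40900)·(4.13285 − 4.61000) / (-4.40900 − 22.97218) = 4.13285 − (2.10375)/(-27.38118) = 4.20968
f(4.20968) = -0.39838
u4 = 4.20968 − (-0.39838)·(4.20968 − 4.13285) / (-0.39838 − (-4.40900)) = 4.20968 − (-0.03061)/(4.01062) = 4.21732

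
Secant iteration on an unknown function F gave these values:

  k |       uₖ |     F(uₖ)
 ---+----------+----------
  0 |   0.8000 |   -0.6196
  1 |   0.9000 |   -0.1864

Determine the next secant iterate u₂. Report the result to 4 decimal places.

u₂ = 0.9000 − (-0.1864)·(0.9000 − 0.8000) / (-0.1864 − (-0.6196))
   = 0.9000 − (-0.018640)/(0.433200) = 0.943029

0.9430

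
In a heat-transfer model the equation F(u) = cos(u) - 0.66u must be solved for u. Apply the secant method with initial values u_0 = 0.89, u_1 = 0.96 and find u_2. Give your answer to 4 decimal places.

0.9188

F(0.89) = 0.042012, F(0.96) = -0.060080
u_2 = 0.960000 − (-0.060080)·(0.960000 − 0.890000) / (-0.060080 − 0.042012) = 0.960000 − (-0.004206)/(-0.102092) = 0.918806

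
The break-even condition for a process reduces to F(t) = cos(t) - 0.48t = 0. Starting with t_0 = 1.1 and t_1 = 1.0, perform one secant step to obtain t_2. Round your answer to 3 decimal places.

1.045

F(1.1) = -0.07440, F(1.0) = 0.06030
t_2 = 1.00000 − 0.06030·(1.00000 − 1.10000) / (0.06030 − (-0.07440)) = 1.00000 − (-0.00603)/(0.13471) = 1.04477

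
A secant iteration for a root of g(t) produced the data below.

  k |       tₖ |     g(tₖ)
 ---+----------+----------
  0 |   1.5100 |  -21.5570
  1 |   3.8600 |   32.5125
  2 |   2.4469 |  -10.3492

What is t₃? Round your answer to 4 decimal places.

2.7881

t₃ = 2.4469 − (-10.3492)·(2.4469 − 3.8600) / (-10.3492 − 32.5125)
   = 2.4469 − (14.624455)/(-42.861700) = 2.788101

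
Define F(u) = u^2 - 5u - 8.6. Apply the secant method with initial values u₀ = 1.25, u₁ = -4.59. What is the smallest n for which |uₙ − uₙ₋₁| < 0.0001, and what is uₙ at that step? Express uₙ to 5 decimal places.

n = 7, uₙ = -1.35357

F(1.25) = -13.2875000, F(-4.59) = 35.4181000
u₂ = -4.5900000 − 35.4181000·(-5.8400000)/(48.7056000) = -0.3432254;  |Δ| = 4.2467746
F(-0.3432254) = -6.7660692
u₃ = -0.3432254 − (-6.7660692)·(4.2467746)/(-42.1841692) = -1.0243807;  |Δ| = 0.6811553
F(-1.0243807) = -2.4287405
u₄ = -1.0243807 − (-2.4287405)·(-0.6811553)/(4.3373287) = -1.4058020;  |Δ| = 0.3814213
F(-1.4058020) = 0.4052893
u₅ = -1.4058020 − 0.4052893·(-0.3814213)/(2.8340298) = -1.3512557;  |Δ| = 0.0545463
F(-1.3512557) = -0.0178298
u₆ = -1.3512557 − (-0.0178298)·(0.0545463)/(-0.4231192) = -1.3535542;  |Δ| = 0.0022985
F(-1.3535542) = -0.0001201
u₇ = -1.3535542 − (-0.0001201)·(-0.0022985)/(0.0177097) = -1.3535698;  |Δ| = 0.0000156
|u₇ − u₆| = 0.0000156 < 0.0001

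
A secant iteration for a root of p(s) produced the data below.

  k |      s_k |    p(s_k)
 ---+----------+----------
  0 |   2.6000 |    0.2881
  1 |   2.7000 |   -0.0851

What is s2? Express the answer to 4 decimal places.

2.6772

s2 = 2.7000 − (-0.0851)·(2.7000 − 2.6000) / (-0.0851 − 0.2881)
   = 2.7000 − (-0.008510)/(-0.373200) = 2.677197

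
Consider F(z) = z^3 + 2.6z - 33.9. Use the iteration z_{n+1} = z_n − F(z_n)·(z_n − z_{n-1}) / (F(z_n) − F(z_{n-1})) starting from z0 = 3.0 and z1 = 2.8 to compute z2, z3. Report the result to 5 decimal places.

2.96767, 2.96940

F(3.0) = 0.9000000, F(2.8) = -4.6680000
z2 = 2.8000000 − (-4.6680000)·(2.8000000 − 3.0000000) / (-4.6680000 − 0.9000000) = 2.8000000 − (0.9336000)/(-5.5680000) = 2.9676724
F(2.9676724) = -0.0475247
z3 = 2.9676724 − (-0.0475247)·(2.9676724 − 2.8000000) / (-0.0475247 − (-4.6680000)) = 2.9676724 − (-0.0079686)/(4.6204753) = 2.9693970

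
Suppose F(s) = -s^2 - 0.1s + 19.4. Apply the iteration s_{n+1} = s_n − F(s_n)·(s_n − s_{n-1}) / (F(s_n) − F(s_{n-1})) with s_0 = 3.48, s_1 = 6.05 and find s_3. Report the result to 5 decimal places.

F(3.48) = 6.9416000, F(6.05) = -17.8075000
s_2 = 6.0500000 − (-17.8075000)·(6.0500000 − 3.4800000) / (-17.8075000 − 6.9416000) = 6.0500000 − (-45.7652750)/(-24.7491000) = 4.2008307
F(4.2008307) = 1.3329380
s_3 = 4.2008307 − 1.3329380·(4.2008307 − 6.0500000) / (1.3329380 − (-17.8075000)) = 4.2008307 − (-2.4648281)/(19.1404380) = 4.3296067

4.32961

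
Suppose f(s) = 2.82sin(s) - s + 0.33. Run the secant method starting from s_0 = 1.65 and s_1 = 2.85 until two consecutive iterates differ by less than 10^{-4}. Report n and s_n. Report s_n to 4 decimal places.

n = 6, s_n = 2.3454

f(1.65) = 1.491159, f(2.85) = -1.709312
s_2 = 2.850000 − (-1.709312)·(1.200000)/(-3.200471) = 2.209102;  |Δ| = 0.640898
f(2.209102) = 0.385657
s_3 = 2.209102 − 0.385657·(-0.640898)/(2.094969) = 2.327083;  |Δ| = 0.117981
f(2.327083) = 0.054153
s_4 = 2.327083 − 0.054153·(0.117981)/(-0.331504) = 2.346356;  |Δ| = 0.019273
f(2.346356) = -0.002794
s_5 = 2.346356 − (-0.002794)·(0.019273)/(-0.056948) = 2.345411;  |Δ| = 0.000946
f(2.345411) = 0.000018
s_6 = 2.345411 − 0.000018·(-0.000946)/(0.002812) = 2.345417;  |Δ| = 0.000006
|s_6 − s_5| = 0.000006 < 10^{-4}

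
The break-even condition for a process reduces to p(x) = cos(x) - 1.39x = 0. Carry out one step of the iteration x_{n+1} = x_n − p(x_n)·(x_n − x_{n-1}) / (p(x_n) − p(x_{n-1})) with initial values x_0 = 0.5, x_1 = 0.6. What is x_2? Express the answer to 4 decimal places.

0.5955

p(0.5) = 0.182583, p(0.6) = -0.008664
x_2 = 0.600000 − (-0.008664)·(0.600000 − 0.500000) / (-0.008664 − 0.182583) = 0.600000 − (-0.000866)/(-0.191247) = 0.595470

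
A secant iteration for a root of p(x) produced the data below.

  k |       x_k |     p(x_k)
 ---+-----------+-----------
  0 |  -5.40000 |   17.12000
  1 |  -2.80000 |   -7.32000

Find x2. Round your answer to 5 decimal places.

-3.57872

x2 = -2.80000 − (-7.32000)·(-2.80000 − (-5.40000)) / (-7.32000 − 17.12000)
   = -2.80000 − (-19.0320000)/(-24.4400000) = -3.5787234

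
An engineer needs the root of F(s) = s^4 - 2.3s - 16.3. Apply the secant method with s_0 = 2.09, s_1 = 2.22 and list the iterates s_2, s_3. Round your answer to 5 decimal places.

2.14366, 2.14656

F(2.09) = -2.0267024, F(2.22) = 2.8831266
s_2 = 2.2200000 − 2.8831266·(2.2200000 − 2.0900000) / (2.8831266 − (-2.0267024)) = 2.2200000 − (0.3748065)/(4.9098290) = 2.1436620
F(2.1436620) = -0.1137616
s_3 = 2.1436620 − (-0.1137616)·(2.1436620 − 2.2200000) / (-0.1137616 − 2.8831266) = 2.1436620 − (0.0086843)/(-2.9968881) = 2.1465598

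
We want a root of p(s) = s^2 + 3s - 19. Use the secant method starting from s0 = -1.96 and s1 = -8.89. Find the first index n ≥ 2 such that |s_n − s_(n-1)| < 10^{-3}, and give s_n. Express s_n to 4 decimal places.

n = 7, s_n = -6.1098

p(-1.96) = -21.038400, p(-8.89) = 33.362100
s2 = -8.890000 − 33.362100·(-6.930000)/(54.400500) = -4.640051;  |Δ| = 4.249949
p(-4.640051) = -11.390080
s3 = -4.640051 − (-11.390080)·(4.249949)/(-44.752180) = -5.721725;  |Δ| = 1.081674
p(-5.721725) = -3.427040
s4 = -5.721725 − (-3.427040)·(-1.081674)/(7.963040) = -6.187243;  |Δ| = 0.465518
p(-6.187243) = 0.720246
s5 = -6.187243 − 0.720246·(-0.465518)/(4.147286) = -6.106398;  |Δ| = 0.080845
p(-6.106398) = -0.031099
s6 = -6.106398 − (-0.031099)·(0.080845)/(-0.751345) = -6.109744;  |Δ| = 0.003346
p(-6.109744) = -0.000259
s7 = -6.109744 − (-0.000259)·(-0.003346)/(0.030840) = -6.109772;  |Δ| = 0.000028
|s7 − s6| = 0.000028 < 10^{-3}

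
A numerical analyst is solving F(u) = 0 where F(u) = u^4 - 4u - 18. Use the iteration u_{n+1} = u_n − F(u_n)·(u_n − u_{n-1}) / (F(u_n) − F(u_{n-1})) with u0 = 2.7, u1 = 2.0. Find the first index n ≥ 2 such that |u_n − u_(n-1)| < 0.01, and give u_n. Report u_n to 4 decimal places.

n = 5, u_n = 2.2822

F(2.7) = 24.344100, F(2.0) = -10.000000
u2 = 2.000000 − (-10.000000)·(-0.700000)/(-34.344100) = 2.203820;  |Δ| = 0.203820
F(2.203820) = -3.226571
u3 = 2.203820 − (-3.226571)·(0.203820)/(6.773429) = 2.300910;  |Δ| = 0.097091
F(2.300910) = 0.824795
u4 = 2.300910 − 0.824795·(0.097091)/(4.051366) = 2.281144;  |Δ| = 0.019766
F(2.281144) = -0.046924
u5 = 2.281144 − (-0.046924)·(-0.019766)/(-0.871719) = 2.282208;  |Δ| = 0.001064
|u5 − u4| = 0.001064 < 0.01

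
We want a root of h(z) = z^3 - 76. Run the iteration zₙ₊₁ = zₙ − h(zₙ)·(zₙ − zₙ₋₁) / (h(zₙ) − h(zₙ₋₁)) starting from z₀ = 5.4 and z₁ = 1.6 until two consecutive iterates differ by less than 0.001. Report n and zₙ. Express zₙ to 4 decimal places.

n = 8, zₙ = 4.2358

h(5.4) = 81.464000, h(1.6) = -71.904000
z₂ = 1.600000 − (-71.904000)·(-3.800000)/(-153.368000) = 3.381566;  |Δ| = 1.781566
h(3.381566) = -37.331834
z₃ = 3.381566 − (-37.331834)·(1.781566)/(34.572166) = 5.305343;  |Δ| = 1.923777
h(5.305343) = 73.327668
z₄ = 5.305343 − 73.327668·(1.923777)/(110.659503) = 4.030567;  |Δ| = 1.274776
h(4.030567) = -10.521556
z₅ = 4.030567 − (-10.521556)·(-1.274776)/(-83.849224) = 4.190528;  |Δ| = 0.159961
h(4.190528) = -2.412130
z₆ = 4.190528 − (-2.412130)·(0.159961)/(8.109425) = 4.238108;  |Δ| = 0.047580
h(4.238108) = 0.123033
z₇ = 4.238108 − 0.123033·(0.047580)/(2.535163) = 4.235799;  |Δ| = 0.002309
h(4.235799) = -0.001324
z₈ = 4.235799 − (-0.001324)·(-0.002309)/(-0.124356) = 4.235824;  |Δ| = 0.000025
|z₈ − z₇| = 0.000025 < 0.001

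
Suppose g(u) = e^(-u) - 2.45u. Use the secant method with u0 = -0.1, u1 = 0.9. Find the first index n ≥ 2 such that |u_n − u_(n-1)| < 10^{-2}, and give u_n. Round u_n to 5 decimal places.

g(-0.1) = 1.3501709, g(0.9) = -1.7984303
u2 = 0.9000000 − (-1.7984303)·(1.0000000)/(-3.1486013) = 0.3288161;  |Δ| = 0.5711839
g(0.3288161) = -0.0858241
u3 = 0.3288161 − (-0.0858241)·(-0.5711839)/(1.7126063) = 0.3001923;  |Δ| = 0.0286238
g(0.3001923) = 0.0052047
u4 = 0.3001923 − 0.0052047·(-0.0286238)/(0.0910288) = 0.3018289;  |Δ| = 0.0016366
|u4 − u3| = 0.0016366 < 10^{-2}

n = 4, u_n = 0.30183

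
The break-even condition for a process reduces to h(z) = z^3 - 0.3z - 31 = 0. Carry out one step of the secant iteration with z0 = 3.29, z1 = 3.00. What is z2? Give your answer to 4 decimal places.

h(3.29) = 3.624289, h(3.00) = -4.900000
z2 = 3.000000 − (-4.900000)·(3.000000 − 3.290000) / (-4.900000 − 3.624289) = 3.000000 − (1.421000)/(-8.524289) = 3.166700

3.1667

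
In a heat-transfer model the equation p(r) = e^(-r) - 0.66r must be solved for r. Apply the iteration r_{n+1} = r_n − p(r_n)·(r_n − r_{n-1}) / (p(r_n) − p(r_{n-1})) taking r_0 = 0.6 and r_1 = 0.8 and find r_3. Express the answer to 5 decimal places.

0.73007

p(0.6) = 0.1528116, p(0.8) = -0.0786710
r_2 = 0.8000000 − (-0.0786710)·(0.8000000 − 0.6000000) / (-0.0786710 − 0.1528116) = 0.8000000 − (-0.0157342)/(-0.2314827) = 0.7320286
p(0.7320286) = -0.0022065
r_3 = 0.7320286 − (-0.0022065)·(0.7320286 − 0.8000000) / (-0.0022065 − (-0.0786710)) = 0.7320286 − (0.0001500)/(0.0764646) = 0.7300672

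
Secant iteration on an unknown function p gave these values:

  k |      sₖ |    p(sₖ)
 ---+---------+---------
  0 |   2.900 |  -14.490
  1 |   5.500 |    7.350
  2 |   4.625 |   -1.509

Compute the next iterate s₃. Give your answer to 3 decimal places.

4.774

s₃ = 4.625 − (-1.509)·(4.625 − 5.500) / (-1.509 − 7.350)
   = 4.625 − (1.32037)/(-8.85900) = 4.77404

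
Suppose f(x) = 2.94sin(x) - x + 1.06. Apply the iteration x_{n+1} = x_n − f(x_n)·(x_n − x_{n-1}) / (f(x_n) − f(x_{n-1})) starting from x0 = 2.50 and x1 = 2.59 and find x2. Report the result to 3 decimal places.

f(2.50) = 0.31951, f(2.59) = 0.01069
x2 = 2.59000 − 0.01069·(2.59000 − 2.50000) / (0.01069 − 0.31951) = 2.59000 − (0.00096)/(-0.30882) = 2.59312

2.593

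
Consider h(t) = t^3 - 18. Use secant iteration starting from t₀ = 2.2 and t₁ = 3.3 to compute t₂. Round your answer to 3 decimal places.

2.520

h(2.2) = -7.35200, h(3.3) = 17.93700
t₂ = 3.30000 − 17.93700·(3.30000 − 2.20000) / (17.93700 − (-7.35200)) = 3.30000 − (19.73070)/(25.28900) = 2.51979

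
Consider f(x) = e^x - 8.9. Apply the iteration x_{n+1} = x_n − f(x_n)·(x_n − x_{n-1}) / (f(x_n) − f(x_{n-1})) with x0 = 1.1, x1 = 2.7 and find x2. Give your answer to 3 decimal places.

1.894

f(1.1) = -5.89583, f(2.7) = 5.97973
x2 = 2.70000 − 5.97973·(2.70000 − 1.10000) / (5.97973 − (-5.89583)) = 2.70000 − (9.56757)/(11.87557) = 1.89435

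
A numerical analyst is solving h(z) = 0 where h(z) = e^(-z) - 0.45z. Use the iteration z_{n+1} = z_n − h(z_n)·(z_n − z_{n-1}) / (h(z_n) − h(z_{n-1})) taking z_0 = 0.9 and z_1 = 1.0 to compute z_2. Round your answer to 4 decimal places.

0.9019

h(0.9) = 0.001570, h(1.0) = -0.082121
z_2 = 1.000000 − (-0.082121)·(1.000000 − 0.900000) / (-0.082121 − 0.001570) = 1.000000 − (-0.008212)/(-0.083690) = 0.901876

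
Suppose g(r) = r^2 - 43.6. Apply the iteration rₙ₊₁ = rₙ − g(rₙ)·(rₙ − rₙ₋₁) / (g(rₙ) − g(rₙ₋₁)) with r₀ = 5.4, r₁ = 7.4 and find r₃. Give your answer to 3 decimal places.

6.599

g(5.4) = -14.44000, g(7.4) = 11.16000
r₂ = 7.40000 − 11.16000·(7.40000 − 5.40000) / (11.16000 − (-14.44000)) = 7.40000 − (22.32000)/(25.60000) = 6.52813
g(6.52813) = -0.98358
r₃ = 6.52813 − (-0.98358)·(6.52813 − 7.40000) / (-0.98358 − 11.16000) = 6.52813 − (0.85756)/(-12.14358) = 6.59874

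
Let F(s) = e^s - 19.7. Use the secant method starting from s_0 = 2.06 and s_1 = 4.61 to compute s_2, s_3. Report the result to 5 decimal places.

F(2.06) = -11.8540302, F(4.61) = 80.7841496
s_2 = 4.6100000 − 80.7841496·(4.6100000 − 2.0600000) / (80.7841496 − (-11.8540302)) = 4.6100000 − (205.9995816)/(92.6381798) = 2.3862993
F(2.3862993) = -8.8268185
s_3 = 2.3862993 − (-8.8268185)·(2.3862993 − 4.6100000) / (-8.8268185 − 80.7841496) = 2.3862993 − (19.6282022)/(-89.6109682) = 2.6053373

2.38630, 2.60534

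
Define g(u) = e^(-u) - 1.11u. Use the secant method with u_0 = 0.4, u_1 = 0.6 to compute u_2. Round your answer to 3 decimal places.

g(0.4) = 0.22632, g(0.6) = -0.11719
u_2 = 0.60000 − (-0.11719)·(0.60000 − 0.40000) / (-0.11719 − 0.22632) = 0.60000 − (-0.02344)/(-0.34351) = 0.53177

0.532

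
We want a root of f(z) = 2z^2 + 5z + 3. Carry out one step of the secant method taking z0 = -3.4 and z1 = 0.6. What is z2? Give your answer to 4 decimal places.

11.8000

f(-3.4) = 9.120000, f(0.6) = 6.720000
z2 = 0.600000 − 6.720000·(0.600000 − (-3.400000)) / (6.720000 − 9.120000) = 0.600000 − (26.880000)/(-2.400000) = 11.800000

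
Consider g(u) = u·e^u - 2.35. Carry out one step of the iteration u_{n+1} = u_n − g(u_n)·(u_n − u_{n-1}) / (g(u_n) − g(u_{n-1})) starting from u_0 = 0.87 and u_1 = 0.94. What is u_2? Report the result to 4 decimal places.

0.9280

g(0.87) = -0.273388, g(0.94) = 0.056383
u_2 = 0.940000 − 0.056383·(0.940000 − 0.870000) / (0.056383 − (-0.273388)) = 0.940000 − (0.003947)/(0.329770) = 0.928032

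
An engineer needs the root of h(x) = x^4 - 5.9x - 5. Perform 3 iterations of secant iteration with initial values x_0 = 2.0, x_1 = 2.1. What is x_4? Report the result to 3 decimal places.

h(2.0) = -0.80000, h(2.1) = 2.05810
x_2 = 2.10000 − 2.05810·(2.10000 − 2.00000) / (2.05810 − (-0.80000)) = 2.10000 − (0.20581)/(2.85810) = 2.02799
h(2.02799) = -0.05047
x_3 = 2.02799 − (-0.05047)·(2.02799 − 2.10000) / (-0.05047 − 2.05810) = 2.02799 − (0.00363)/(-2.10857) = 2.02971
h(2.02971) = -0.00306
x_4 = 2.02971 − (-0.00306)·(2.02971 − 2.02799) / (-0.00306 − (-0.05047)) = 2.02971 − (-0.00001)/(0.04740) = 2.02983

2.030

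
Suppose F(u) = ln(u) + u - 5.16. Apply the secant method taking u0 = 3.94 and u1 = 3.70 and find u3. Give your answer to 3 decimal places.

3.820

F(3.94) = 0.15118, F(3.70) = -0.15167
u2 = 3.70000 − (-0.15167)·(3.70000 − 3.94000) / (-0.15167 − 0.15118) = 3.70000 − (0.03640)/(-0.30285) = 3.82019
F(3.82019) = 0.00049
u3 = 3.82019 − 0.00049·(3.82019 − 3.70000) / (0.00049 − (-0.15167)) = 3.82019 − (0.00006)/(0.15216) = 3.81980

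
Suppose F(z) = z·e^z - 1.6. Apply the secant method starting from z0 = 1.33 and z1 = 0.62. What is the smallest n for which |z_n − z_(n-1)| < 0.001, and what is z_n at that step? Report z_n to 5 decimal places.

n = 5, z_n = 0.75330

F(1.33) = 3.4287877, F(0.62) = -0.4474646
z2 = 0.6200000 − (-0.4474646)·(-0.7100000)/(-3.8762523) = 0.7019606;  |Δ| = 0.0819606
F(0.7019606) = -0.1836508
z3 = 0.7019606 − (-0.1836508)·(0.0819606)/(0.2638138) = 0.7590165;  |Δ| = 0.0570559
F(0.7590165) = 0.0213914
z4 = 0.7590165 − 0.0213914·(0.0570559)/(0.2050422) = 0.7530640;  |Δ| = 0.0059525
F(0.7530640) = -0.0008712
z5 = 0.7530640 − (-0.0008712)·(-0.0059525)/(-0.0222626) = 0.7532970;  |Δ| = 0.0002329
|z5 − z4| = 0.0002329 < 0.001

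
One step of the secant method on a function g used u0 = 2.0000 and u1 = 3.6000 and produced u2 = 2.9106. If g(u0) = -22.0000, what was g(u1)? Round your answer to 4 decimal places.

16.6558

The secant line through (2.0000, -22.0000) and (3.6000, g(u1)) crosses zero at u2 = 2.9106.
So (2.0000, -22.0000), (3.6000, g(u1)), (2.9106, 0) are collinear:
g(u1) = -22.0000 · (3.6000 − 2.9106) / (2.0000 − 2.9106) = -22.0000 · (0.689400)/(-0.910600) = 16.655831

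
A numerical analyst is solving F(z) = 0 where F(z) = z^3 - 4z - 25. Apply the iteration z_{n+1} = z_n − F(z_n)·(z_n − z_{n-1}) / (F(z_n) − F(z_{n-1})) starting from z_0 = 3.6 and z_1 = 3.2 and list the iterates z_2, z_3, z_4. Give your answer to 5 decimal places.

F(3.6) = 7.2560000, F(3.2) = -5.0320000
z_2 = 3.2000000 − (-5.0320000)·(3.2000000 − 3.6000000) / (-5.0320000 − 7.2560000) = 3.2000000 − (2.0128000)/(-12.2880000) = 3.3638021
F(3.3638021) = -0.3932346
z_3 = 3.3638021 − (-0.3932346)·(3.3638021 − 3.2000000) / (-0.3932346 − (-5.0320000)) = 3.3638021 − (-0.0644126)/(4.6387654) = 3.3776878
F(3.3776878) = 0.0245289
z_4 = 3.3776878 − 0.0245289·(3.3776878 − 3.3638021) / (0.0245289 − (-0.3932346)) = 3.3776878 − (0.0003406)/(0.4177634) = 3.3768725

3.36380, 3.37769, 3.37687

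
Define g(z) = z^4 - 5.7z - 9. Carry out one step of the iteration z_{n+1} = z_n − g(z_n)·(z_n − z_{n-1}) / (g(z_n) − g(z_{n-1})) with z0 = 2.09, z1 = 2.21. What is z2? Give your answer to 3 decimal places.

g(2.09) = -1.83270, g(2.21) = 2.25743
z2 = 2.21000 − 2.25743·(2.21000 − 2.09000) / (2.25743 − (-1.83270)) = 2.21000 − (0.27089)/(4.09014) = 2.14377

2.144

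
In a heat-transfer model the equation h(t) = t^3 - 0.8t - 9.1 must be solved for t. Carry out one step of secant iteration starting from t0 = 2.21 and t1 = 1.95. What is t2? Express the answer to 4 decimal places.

2.2161

h(2.21) = -0.074139, h(1.95) = -3.245125
t2 = 1.950000 − (-3.245125)·(1.950000 − 2.210000) / (-3.245125 − (-0.074139)) = 1.950000 − (0.843732)/(-3.170986) = 2.216079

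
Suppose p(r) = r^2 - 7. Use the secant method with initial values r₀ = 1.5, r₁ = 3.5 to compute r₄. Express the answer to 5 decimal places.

p(1.5) = -4.7500000, p(3.5) = 5.2500000
r₂ = 3.5000000 − 5.2500000·(3.5000000 − 1.5000000) / (5.2500000 − (-4.7500000)) = 3.5000000 − (10.5000000)/(10.0000000) = 2.4500000
p(2.4500000) = -0.9975000
r₃ = 2.4500000 − (-0.9975000)·(2.4500000 − 3.5000000) / (-0.9975000 − 5.2500000) = 2.4500000 − (1.0473750)/(-6.2475000) = 2.6176471
p(2.6176471) = -0.1479239
r₄ = 2.6176471 − (-0.1479239)·(2.6176471 − 2.4500000) / (-0.1479239 − (-0.9975000)) = 2.6176471 − (-0.0247990)/(0.8495761) = 2.6468369

2.64684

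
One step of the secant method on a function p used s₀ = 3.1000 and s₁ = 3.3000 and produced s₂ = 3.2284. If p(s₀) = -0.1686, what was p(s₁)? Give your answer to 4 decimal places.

The secant line through (3.1000, -0.1686) and (3.3000, p(s₁)) crosses zero at s₂ = 3.2284.
So (3.1000, -0.1686), (3.3000, p(s₁)), (3.2284, 0) are collinear:
p(s₁) = -0.1686 · (3.3000 − 3.2284) / (3.1000 − 3.2284) = -0.1686 · (0.071600)/(-0.128400) = 0.094017

0.0940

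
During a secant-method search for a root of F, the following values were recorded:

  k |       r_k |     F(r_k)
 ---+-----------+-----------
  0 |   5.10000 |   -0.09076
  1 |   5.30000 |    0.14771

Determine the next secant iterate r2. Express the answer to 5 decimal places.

5.17612

r2 = 5.30000 − 0.14771·(5.30000 − 5.10000) / (0.14771 − (-0.09076))
   = 5.30000 − (0.0295420)/(0.2384700) = 5.1761186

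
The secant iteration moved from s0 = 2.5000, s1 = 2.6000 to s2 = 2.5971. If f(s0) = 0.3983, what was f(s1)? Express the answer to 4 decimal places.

-0.0119

The secant line through (2.5000, 0.3983) and (2.6000, f(s1)) crosses zero at s2 = 2.5971.
So (2.5000, 0.3983), (2.6000, f(s1)), (2.5971, 0) are collinear:
f(s1) = 0.3983 · (2.6000 − 2.5971) / (2.5000 − 2.5971) = 0.3983 · (0.002900)/(-0.097100) = -0.011896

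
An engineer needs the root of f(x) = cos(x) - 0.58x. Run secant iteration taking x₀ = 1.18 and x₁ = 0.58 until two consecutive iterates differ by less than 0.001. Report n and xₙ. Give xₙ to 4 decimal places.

f(1.18) = -0.303475, f(0.58) = 0.500063
x₂ = 0.580000 − 0.500063·(-0.600000)/(0.803538) = 0.953396;  |Δ| = 0.373396
f(0.953396) = 0.025948
x₃ = 0.953396 − 0.025948·(0.373396)/(-0.474115) = 0.973832;  |Δ| = 0.020436
f(0.973832) = -0.002687
x₄ = 0.973832 − (-0.002687)·(0.020436)/(-0.028636) = 0.971914;  |Δ| = 0.001918
f(0.971914) = 0.000010
x₅ = 0.971914 − 0.000010·(-0.001918)/(0.002698) = 0.971921;  |Δ| = 0.000007
|x₅ − x₄| = 0.000007 < 0.001

n = 5, xₙ = 0.9719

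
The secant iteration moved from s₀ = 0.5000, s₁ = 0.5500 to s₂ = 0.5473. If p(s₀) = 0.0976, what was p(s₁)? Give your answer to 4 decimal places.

-0.0056

The secant line through (0.5000, 0.0976) and (0.5500, p(s₁)) crosses zero at s₂ = 0.5473.
So (0.5000, 0.0976), (0.5500, p(s₁)), (0.5473, 0) are collinear:
p(s₁) = 0.0976 · (0.5500 − 0.5473) / (0.5000 − 0.5473) = 0.0976 · (0.002700)/(-0.047300) = -0.005571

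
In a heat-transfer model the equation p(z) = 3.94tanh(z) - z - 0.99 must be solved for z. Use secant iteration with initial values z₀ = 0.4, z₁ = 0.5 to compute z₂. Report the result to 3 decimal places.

p(0.4) = 0.10700, p(0.5) = 0.33074
z₂ = 0.50000 − 0.33074·(0.50000 − 0.40000) / (0.33074 − 0.10700) = 0.50000 − (0.03307)/(0.22374) = 0.35218

0.352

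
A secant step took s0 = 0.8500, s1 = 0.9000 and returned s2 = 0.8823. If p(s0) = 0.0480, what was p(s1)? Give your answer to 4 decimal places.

-0.0263

The secant line through (0.8500, 0.0480) and (0.9000, p(s1)) crosses zero at s2 = 0.8823.
So (0.8500, 0.0480), (0.9000, p(s1)), (0.8823, 0) are collinear:
p(s1) = 0.0480 · (0.9000 − 0.8823) / (0.8500 − 0.8823) = 0.0480 · (0.017700)/(-0.032300) = -0.026303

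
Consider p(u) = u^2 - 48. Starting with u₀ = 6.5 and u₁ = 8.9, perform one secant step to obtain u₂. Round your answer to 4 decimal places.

6.8734

p(6.5) = -5.750000, p(8.9) = 31.210000
u₂ = 8.900000 − 31.210000·(8.900000 − 6.500000) / (31.210000 − (-5.750000)) = 8.900000 − (74.904000)/(36.960000) = 6.873377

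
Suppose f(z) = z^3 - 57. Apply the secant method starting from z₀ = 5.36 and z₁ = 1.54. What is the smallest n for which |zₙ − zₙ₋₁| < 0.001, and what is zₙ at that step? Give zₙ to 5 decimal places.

f(5.36) = 96.9906560, f(1.54) = -53.3477360
z₂ = 1.5400000 − (-53.3477360)·(-3.8200000)/(-150.3383920) = 2.8955310;  |Δ| = 1.3555310
f(2.8955310) = -32.7235791
z₃ = 2.8955310 − (-32.7235791)·(1.3555310)/(20.6241569) = 5.0463014;  |Δ| = 2.1507704
f(5.0463014) = 71.5048613
z₄ = 5.0463014 − 71.5048613·(2.1507704)/(104.2284404) = 3.5707872;  |Δ| = 1.4755141
f(3.5707872) = -11.4706002
z₅ = 3.5707872 − (-11.4706002)·(-1.4755141)/(-82.9754615) = 3.7747636;  |Δ| = 0.2039764
f(3.7747636) = -3.2139961
z₆ = 3.7747636 − (-3.2139961)·(0.2039764)/(8.2566041) = 3.8541642;  |Δ| = 0.0794006
f(3.8541642) = 0.2519969
z₇ = 3.8541642 − 0.2519969·(0.0794006)/(3.4659930) = 3.8483913;  |Δ| = 0.0057729
f(3.8483913) = -0.0048784
z₈ = 3.8483913 − (-0.0048784)·(-0.0057729)/(-0.2568753) = 3.8485010;  |Δ| = 0.0001096
|z₈ − z₇| = 0.0001096 < 0.001

n = 8, zₙ = 3.84850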